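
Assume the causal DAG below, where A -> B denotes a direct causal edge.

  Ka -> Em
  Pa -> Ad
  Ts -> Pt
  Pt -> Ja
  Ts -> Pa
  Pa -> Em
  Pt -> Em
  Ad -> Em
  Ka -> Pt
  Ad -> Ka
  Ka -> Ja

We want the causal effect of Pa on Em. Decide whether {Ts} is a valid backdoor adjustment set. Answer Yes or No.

Yes

Backdoor paths from Pa to Em (paths whose first edge points into Pa):
  P1: Pa <- Ts -> Pt <- Ka <- Ad -> Em
  P2: Pa <- Ts -> Pt <- Ka -> Em
  P3: Pa <- Ts -> Pt -> Ja <- Ka <- Ad -> Em
  P4: Pa <- Ts -> Pt -> Ja <- Ka -> Em
  P5: Pa <- Ts -> Pt -> Em
Condition 1 (no descendant of Pa in the set): holds — descendants of Pa are {Ad, Em, Ja, Ka, Pt}; none are in {Ts}.
Condition 2 (every backdoor path blocked by {Ts}):
  P1: blocked at fork node Ts ∈ conditioning set.
  P2: blocked at fork node Ts ∈ conditioning set.
  P3: blocked at fork node Ts ∈ conditioning set.
  P4: blocked at fork node Ts ∈ conditioning set.
  P5: blocked at fork node Ts ∈ conditioning set.
{Ts} satisfies the backdoor criterion.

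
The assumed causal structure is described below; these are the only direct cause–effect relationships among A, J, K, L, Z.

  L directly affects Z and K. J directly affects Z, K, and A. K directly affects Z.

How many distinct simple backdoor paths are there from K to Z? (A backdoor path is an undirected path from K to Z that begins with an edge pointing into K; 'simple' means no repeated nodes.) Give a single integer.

A backdoor path from K to Z is any simple undirected path whose first edge points into K (i.e. leaves K via a parent).
Parents of K: {J, L}.
Enumerating:
  P1: K <- L -> Z
  P2: K <- J -> Z
That exhausts the simple backdoor paths. Count: 2.

2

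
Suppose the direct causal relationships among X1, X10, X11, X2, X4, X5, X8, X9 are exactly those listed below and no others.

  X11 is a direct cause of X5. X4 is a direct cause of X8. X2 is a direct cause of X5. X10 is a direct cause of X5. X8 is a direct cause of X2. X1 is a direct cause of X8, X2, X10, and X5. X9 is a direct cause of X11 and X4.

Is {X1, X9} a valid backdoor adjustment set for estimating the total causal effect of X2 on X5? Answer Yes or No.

Backdoor paths from X2 to X5 (paths whose first edge points into X2):
  P1: X2 <- X1 -> X8 <- X4 <- X9 -> X11 -> X5
  P2: X2 <- X1 -> X10 -> X5
  P3: X2 <- X1 -> X5
  P4: X2 <- X8 <- X1 -> X10 -> X5
  P5: X2 <- X8 <- X1 -> X5
  P6: X2 <- X8 <- X4 <- X9 -> X11 -> X5
Condition 1 (no descendant of X2 in the set): holds — descendants of X2 are {X5}; none are in {X1, X9}.
Condition 2 (every backdoor path blocked by {X1, X9}):
  P1: blocked at fork node X1 ∈ conditioning set.
  P2: blocked at fork node X1 ∈ conditioning set.
  P3: blocked at fork node X1 ∈ conditioning set.
  P4: blocked at fork node X1 ∈ conditioning set.
  P5: blocked at fork node X1 ∈ conditioning set.
  P6: blocked at fork node X9 ∈ conditioning set.
{X1, X9} satisfies the backdoor criterion.

Yes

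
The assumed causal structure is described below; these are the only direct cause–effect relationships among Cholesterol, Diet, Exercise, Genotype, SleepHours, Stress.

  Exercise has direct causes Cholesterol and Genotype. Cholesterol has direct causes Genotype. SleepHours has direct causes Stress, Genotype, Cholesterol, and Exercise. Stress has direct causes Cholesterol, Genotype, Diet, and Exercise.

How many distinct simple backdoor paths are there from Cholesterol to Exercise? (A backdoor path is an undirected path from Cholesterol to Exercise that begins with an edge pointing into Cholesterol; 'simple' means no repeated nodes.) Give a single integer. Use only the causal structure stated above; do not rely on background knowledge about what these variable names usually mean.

5

A backdoor path from Cholesterol to Exercise is any simple undirected path whose first edge points into Cholesterol (i.e. leaves Cholesterol via a parent).
Parents of Cholesterol: {Genotype}.
Enumerating:
  P1: Cholesterol <- Genotype -> Exercise
  P2: Cholesterol <- Genotype -> Stress <- Exercise
  P3: Cholesterol <- Genotype -> Stress -> SleepHours <- Exercise
  P4: Cholesterol <- Genotype -> SleepHours <- Exercise
  P5: Cholesterol <- Genotype -> SleepHours <- Stress <- Exercise
That exhausts the simple backdoor paths. Count: 5.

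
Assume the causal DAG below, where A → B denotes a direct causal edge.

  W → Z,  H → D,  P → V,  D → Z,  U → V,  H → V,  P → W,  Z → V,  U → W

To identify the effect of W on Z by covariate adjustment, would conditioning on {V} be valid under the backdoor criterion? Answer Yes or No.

Backdoor paths from W to Z (paths whose first edge points into W):
  P1: W <- P -> V <- H -> D -> Z
  P2: W <- P -> V <- Z
  P3: W <- U -> V <- H -> D -> Z
  P4: W <- U -> V <- Z
Condition 1 (no descendant of W in the set): FAILS — V is a descendant of W.
Condition 2 (every backdoor path blocked by {V}):
  P1: open — collider(s) V are conditioned on (or have a conditioned descendant) and no non-collider on the path is in the set.
  P2: open — collider(s) V are conditioned on (or have a conditioned descendant) and no non-collider on the path is in the set.
  P3: open — collider(s) V are conditioned on (or have a conditioned descendant) and no non-collider on the path is in the set.
  P4: open — collider(s) V are conditioned on (or have a conditioned descendant) and no non-collider on the path is in the set.
{V} does not satisfy the backdoor criterion.

No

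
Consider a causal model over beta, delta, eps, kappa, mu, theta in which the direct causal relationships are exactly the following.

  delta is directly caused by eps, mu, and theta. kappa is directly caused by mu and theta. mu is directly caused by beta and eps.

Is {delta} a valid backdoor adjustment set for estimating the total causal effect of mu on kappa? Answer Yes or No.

No

Backdoor paths from mu to kappa (paths whose first edge points into mu):
  P1: mu <- eps -> delta <- theta -> kappa
Condition 1 (no descendant of mu in the set): FAILS — delta is a descendant of mu.
Condition 2 (every backdoor path blocked by {delta}):
  P1: open — collider(s) delta are conditioned on (or have a conditioned descendant) and no non-collider on the path is in the set.
{delta} does not satisfy the backdoor criterion.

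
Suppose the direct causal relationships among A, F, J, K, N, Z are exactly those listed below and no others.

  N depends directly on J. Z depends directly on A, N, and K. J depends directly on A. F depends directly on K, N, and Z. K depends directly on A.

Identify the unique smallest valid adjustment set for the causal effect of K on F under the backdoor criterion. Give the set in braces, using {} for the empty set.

{A}

Variables eligible for adjustment (non-descendants of K, excluding K and F): {A, J, N}.
Backdoor paths from K to F:
  P1: K <- A -> J -> N -> Z -> F
  P2: K <- A -> J -> N -> F
  P3: K <- A -> Z <- N -> F
  P4: K <- A -> Z -> F
The empty set is not sufficient: P1 (K <- A -> J -> N -> Z -> F) has no collider blocking it and no conditioned non-collider, so it is open.
Try {A}:
  P1: blocked at fork node A ∈ conditioning set.
  P2: blocked at fork node A ∈ conditioning set.
  P3: blocked at fork node A ∈ conditioning set.
  P4: blocked at fork node A ∈ conditioning set.
{A} contains no descendant of K and blocks every backdoor path.
No other singleton works — e.g. {J} leaves P4 open — so {A} is the unique smallest valid adjustment set.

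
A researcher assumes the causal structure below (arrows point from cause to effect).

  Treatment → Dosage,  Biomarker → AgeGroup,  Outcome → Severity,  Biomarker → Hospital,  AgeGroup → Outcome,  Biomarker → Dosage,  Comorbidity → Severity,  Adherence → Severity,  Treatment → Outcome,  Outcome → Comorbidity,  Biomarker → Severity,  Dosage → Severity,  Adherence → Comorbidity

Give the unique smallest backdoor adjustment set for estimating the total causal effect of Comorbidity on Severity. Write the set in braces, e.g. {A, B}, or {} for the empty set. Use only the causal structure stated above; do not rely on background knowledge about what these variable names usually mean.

{Adherence, Outcome}

Variables eligible for adjustment (non-descendants of Comorbidity, excluding Comorbidity and Severity): {Adherence, AgeGroup, Biomarker, Dosage, Hospital, Outcome, Treatment}.
Backdoor paths from Comorbidity to Severity:
  P1: Comorbidity <- Adherence -> Severity
  P2: Comorbidity <- Outcome <- Treatment -> Dosage <- Biomarker -> Severity
  P3: Comorbidity <- Outcome <- Treatment -> Dosage -> Severity
  P4: Comorbidity <- Outcome <- AgeGroup <- Biomarker -> Dosage -> Severity
  P5: Comorbidity <- Outcome <- AgeGroup <- Biomarker -> Severity
  P6: Comorbidity <- Outcome -> Severity
The empty set is not sufficient: P1 (Comorbidity <- Adherence -> Severity) has no collider blocking it and no conditioned non-collider, so it is open.
Try {Adherence, Outcome}:
  P1: blocked at fork node Adherence ∈ conditioning set.
  P2: blocked at chain node Outcome ∈ conditioning set.
  P3: blocked at chain node Outcome ∈ conditioning set.
  P4: blocked at chain node Outcome ∈ conditioning set.
  P5: blocked at chain node Outcome ∈ conditioning set.
  P6: blocked at fork node Outcome ∈ conditioning set.
{Adherence, Outcome} contains no descendant of Comorbidity and blocks every backdoor path.
Every element of {Adherence, Outcome} is needed (dropping Adherence leaves P1 open; dropping Outcome leaves P3 open), so no proper subset is valid.
Among all size-2 subsets of the eligible variables, only {Adherence, Outcome} blocks every backdoor path, so it is the unique smallest valid adjustment set.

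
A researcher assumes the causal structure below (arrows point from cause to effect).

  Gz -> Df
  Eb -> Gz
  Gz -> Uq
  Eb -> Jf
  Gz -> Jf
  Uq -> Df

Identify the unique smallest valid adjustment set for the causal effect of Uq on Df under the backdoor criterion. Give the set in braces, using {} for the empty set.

{Gz}

Variables eligible for adjustment (non-descendants of Uq, excluding Uq and Df): {Eb, Gz, Jf}.
Backdoor paths from Uq to Df:
  P1: Uq <- Gz -> Df
The empty set is not sufficient: P1 (Uq <- Gz -> Df) has no collider blocking it and no conditioned non-collider, so it is open.
Try {Gz}:
  P1: blocked at fork node Gz ∈ conditioning set.
{Gz} contains no descendant of Uq and blocks every backdoor path.
No other singleton works — e.g. {Eb} leaves P1 open — so {Gz} is the unique smallest valid adjustment set.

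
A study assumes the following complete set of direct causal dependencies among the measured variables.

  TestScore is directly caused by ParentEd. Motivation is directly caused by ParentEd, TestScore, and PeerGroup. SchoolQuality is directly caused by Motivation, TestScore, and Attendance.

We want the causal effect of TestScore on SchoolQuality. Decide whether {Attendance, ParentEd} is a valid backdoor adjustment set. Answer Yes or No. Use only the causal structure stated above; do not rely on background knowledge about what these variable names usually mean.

Yes

Backdoor paths from TestScore to SchoolQuality (paths whose first edge points into TestScore):
  P1: TestScore <- ParentEd -> Motivation -> SchoolQuality
Condition 1 (no descendant of TestScore in the set): holds — descendants of TestScore are {Motivation, SchoolQuality}; none are in {Attendance, ParentEd}.
Condition 2 (every backdoor path blocked by {Attendance, ParentEd}):
  P1: blocked at fork node ParentEd ∈ conditioning set.
{Attendance, ParentEd} satisfies the backdoor criterion.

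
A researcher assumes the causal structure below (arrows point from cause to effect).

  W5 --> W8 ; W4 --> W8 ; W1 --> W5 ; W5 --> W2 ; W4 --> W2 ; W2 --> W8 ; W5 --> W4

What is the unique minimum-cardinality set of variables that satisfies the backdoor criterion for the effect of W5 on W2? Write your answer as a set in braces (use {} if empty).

Variables eligible for adjustment (non-descendants of W5, excluding W5 and W2): {W1}.
Backdoor paths from W5 to W2:
  (none)
With no backdoor paths the empty set already satisfies the criterion, and it is trivially minimal.

{}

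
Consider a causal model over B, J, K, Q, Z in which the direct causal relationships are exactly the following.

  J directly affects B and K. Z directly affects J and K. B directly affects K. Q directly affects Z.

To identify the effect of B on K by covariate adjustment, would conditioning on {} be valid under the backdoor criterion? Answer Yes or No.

Backdoor paths from B to K (paths whose first edge points into B):
  P1: B <- J <- Z -> K
  P2: B <- J -> K
Condition 1 (no descendant of B in the set): holds — descendants of B are {K}; none are in {}.
Condition 2 (every backdoor path blocked by {}):
  P1: open — no interior node is in the conditioning set.
  P2: open — no interior node is in the conditioning set.
{} does not satisfy the backdoor criterion.

No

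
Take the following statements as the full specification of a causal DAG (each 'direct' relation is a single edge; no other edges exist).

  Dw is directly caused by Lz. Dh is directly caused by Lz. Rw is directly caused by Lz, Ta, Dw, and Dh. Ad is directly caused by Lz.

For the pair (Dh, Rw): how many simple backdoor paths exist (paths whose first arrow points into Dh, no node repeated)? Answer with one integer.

A backdoor path from Dh to Rw is any simple undirected path whose first edge points into Dh (i.e. leaves Dh via a parent).
Parents of Dh: {Lz}.
Enumerating:
  P1: Dh <- Lz -> Dw -> Rw
  P2: Dh <- Lz -> Rw
That exhausts the simple backdoor paths. Count: 2.

2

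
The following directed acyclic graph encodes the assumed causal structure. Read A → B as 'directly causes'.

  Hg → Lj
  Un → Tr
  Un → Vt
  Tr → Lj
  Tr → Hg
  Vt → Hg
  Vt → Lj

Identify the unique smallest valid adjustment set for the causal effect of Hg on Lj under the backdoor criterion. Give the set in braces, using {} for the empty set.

Variables eligible for adjustment (non-descendants of Hg, excluding Hg and Lj): {Tr, Un, Vt}.
Backdoor paths from Hg to Lj:
  P1: Hg <- Vt <- Un -> Tr -> Lj
  P2: Hg <- Vt -> Lj
  P3: Hg <- Tr <- Un -> Vt -> Lj
  P4: Hg <- Tr -> Lj
The empty set is not sufficient: P1 (Hg <- Vt <- Un -> Tr -> Lj) has no collider blocking it and no conditioned non-collider, so it is open.
Try {Tr, Vt}:
  P1: blocked at chain node Vt ∈ conditioning set.
  P2: blocked at fork node Vt ∈ conditioning set.
  P3: blocked at chain node Tr ∈ conditioning set.
  P4: blocked at fork node Tr ∈ conditioning set.
{Tr, Vt} contains no descendant of Hg and blocks every backdoor path.
Every element of {Tr, Vt} is needed (dropping Tr leaves P4 open; dropping Vt leaves P2 open), so no proper subset is valid.
Among all size-2 subsets of the eligible variables, only {Tr, Vt} blocks every backdoor path, so it is the unique smallest valid adjustment set.

{Tr, Vt}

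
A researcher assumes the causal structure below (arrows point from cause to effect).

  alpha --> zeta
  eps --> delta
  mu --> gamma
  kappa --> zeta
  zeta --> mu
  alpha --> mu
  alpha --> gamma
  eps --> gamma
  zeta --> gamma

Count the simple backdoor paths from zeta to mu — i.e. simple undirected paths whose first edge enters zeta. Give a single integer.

A backdoor path from zeta to mu is any simple undirected path whose first edge points into zeta (i.e. leaves zeta via a parent).
Parents of zeta: {alpha, kappa}.
Enumerating:
  P1: zeta <- alpha -> mu
  P2: zeta <- alpha -> gamma <- mu
That exhausts the simple backdoor paths. Count: 2.

2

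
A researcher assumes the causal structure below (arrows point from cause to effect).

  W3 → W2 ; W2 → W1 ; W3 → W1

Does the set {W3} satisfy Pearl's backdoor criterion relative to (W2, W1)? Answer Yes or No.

Yes

Backdoor paths from W2 to W1 (paths whose first edge points into W2):
  P1: W2 <- W3 -> W1
Condition 1 (no descendant of W2 in the set): holds — descendants of W2 are {W1}; none are in {W3}.
Condition 2 (every backdoor path blocked by {W3}):
  P1: blocked at fork node W3 ∈ conditioning set.
{W3} satisfies the backdoor criterion.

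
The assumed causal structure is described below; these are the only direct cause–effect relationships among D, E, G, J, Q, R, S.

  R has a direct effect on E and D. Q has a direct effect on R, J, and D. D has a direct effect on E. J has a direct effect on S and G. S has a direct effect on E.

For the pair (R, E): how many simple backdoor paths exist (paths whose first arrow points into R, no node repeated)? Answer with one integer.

A backdoor path from R to E is any simple undirected path whose first edge points into R (i.e. leaves R via a parent).
Parents of R: {Q}.
Enumerating:
  P1: R <- Q -> D -> E
  P2: R <- Q -> J -> S -> E
That exhausts the simple backdoor paths. Count: 2.

2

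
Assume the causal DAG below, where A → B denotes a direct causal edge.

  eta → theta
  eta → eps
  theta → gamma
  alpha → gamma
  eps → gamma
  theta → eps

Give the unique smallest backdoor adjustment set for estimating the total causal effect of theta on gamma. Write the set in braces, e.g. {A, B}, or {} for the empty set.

Variables eligible for adjustment (non-descendants of theta, excluding theta and gamma): {alpha, eta}.
Backdoor paths from theta to gamma:
  P1: theta <- eta -> eps -> gamma
The empty set is not sufficient: P1 (theta <- eta -> eps -> gamma) has no collider blocking it and no conditioned non-collider, so it is open.
Try {eta}:
  P1: blocked at fork node eta ∈ conditioning set.
{eta} contains no descendant of theta and blocks every backdoor path.
No other singleton works — e.g. {alpha} leaves P1 open — so {eta} is the unique smallest valid adjustment set.

{eta}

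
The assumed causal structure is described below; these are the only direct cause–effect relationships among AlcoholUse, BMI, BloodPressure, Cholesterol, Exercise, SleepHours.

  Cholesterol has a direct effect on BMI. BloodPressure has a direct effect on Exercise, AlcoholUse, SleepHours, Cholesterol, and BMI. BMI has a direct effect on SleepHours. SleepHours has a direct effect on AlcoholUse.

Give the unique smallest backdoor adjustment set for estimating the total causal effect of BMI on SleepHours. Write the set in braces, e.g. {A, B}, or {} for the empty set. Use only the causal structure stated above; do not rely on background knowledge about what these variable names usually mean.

Variables eligible for adjustment (non-descendants of BMI, excluding BMI and SleepHours): {BloodPressure, Cholesterol, Exercise}.
Backdoor paths from BMI to SleepHours:
  P1: BMI <- BloodPressure -> SleepHours
  P2: BMI <- BloodPressure -> AlcoholUse <- SleepHours
  P3: BMI <- Cholesterol <- BloodPressure -> SleepHours
  P4: BMI <- Cholesterol <- BloodPressure -> AlcoholUse <- SleepHours
The empty set is not sufficient: P1 (BMI <- BloodPressure -> SleepHours) has no collider blocking it and no conditioned non-collider, so it is open.
Try {BloodPressure}:
  P1: blocked at fork node BloodPressure ∈ conditioning set.
  P2: blocked at fork node BloodPressure ∈ conditioning set.
  P3: blocked at fork node BloodPressure ∈ conditioning set.
  P4: blocked at fork node BloodPressure ∈ conditioning set.
{BloodPressure} contains no descendant of BMI and blocks every backdoor path.
No other singleton works — e.g. {Cholesterol} leaves P1 open — so {BloodPressure} is the unique smallest valid adjustment set.

{BloodPressure}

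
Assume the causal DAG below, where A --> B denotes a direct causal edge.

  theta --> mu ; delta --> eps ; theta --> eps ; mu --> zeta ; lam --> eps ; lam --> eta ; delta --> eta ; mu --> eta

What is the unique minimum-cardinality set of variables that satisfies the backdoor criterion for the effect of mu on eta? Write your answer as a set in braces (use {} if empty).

{}

Variables eligible for adjustment (non-descendants of mu, excluding mu and eta): {delta, eps, lam, theta}.
Backdoor paths from mu to eta:
  P1: mu <- theta -> eps <- delta -> eta
  P2: mu <- theta -> eps <- lam -> eta
Each backdoor path contains an unconditioned collider, so every path is already blocked with the empty conditioning set:
  P1: blocked at collider eps (neither it nor any descendant is in the conditioning set).
  P2: blocked at collider eps (neither it nor any descendant is in the conditioning set).
The empty set is therefore the unique smallest valid set.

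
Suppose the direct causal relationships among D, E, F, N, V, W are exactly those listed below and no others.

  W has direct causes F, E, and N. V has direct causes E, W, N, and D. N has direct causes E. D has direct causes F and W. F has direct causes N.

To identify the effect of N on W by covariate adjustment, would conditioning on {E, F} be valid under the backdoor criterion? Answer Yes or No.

No

Backdoor paths from N to W (paths whose first edge points into N):
  P1: N <- E -> W
  P2: N <- E -> V <- W
  P3: N <- E -> V <- D <- F -> W
  P4: N <- E -> V <- D <- W
Condition 1 (no descendant of N in the set): FAILS — F is a descendant of N.
Condition 2 (every backdoor path blocked by {E, F}):
  P1: blocked at fork node E ∈ conditioning set.
  P2: blocked at fork node E ∈ conditioning set.
  P3: blocked at fork node E ∈ conditioning set.
  P4: blocked at fork node E ∈ conditioning set.
{E, F} does not satisfy the backdoor criterion.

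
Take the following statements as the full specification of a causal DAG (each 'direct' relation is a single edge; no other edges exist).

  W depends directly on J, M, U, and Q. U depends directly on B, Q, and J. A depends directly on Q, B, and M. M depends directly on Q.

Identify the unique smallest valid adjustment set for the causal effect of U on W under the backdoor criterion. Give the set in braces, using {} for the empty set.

{J, Q}

Variables eligible for adjustment (non-descendants of U, excluding U and W): {A, B, J, M, Q}.
Backdoor paths from U to W:
  P1: U <- J -> W
  P2: U <- B -> A <- Q -> M -> W
  P3: U <- B -> A <- Q -> W
  P4: U <- B -> A <- M <- Q -> W
  P5: U <- B -> A <- M -> W
  P6: U <- Q -> M -> W
  P7: U <- Q -> W
  P8: U <- Q -> A <- M -> W
The empty set is not sufficient: P1 (U <- J -> W) has no collider blocking it and no conditioned non-collider, so it is open.
Try {J, Q}:
  P1: blocked at fork node J ∈ conditioning set.
  P2: blocked at collider A (neither it nor any descendant is in the conditioning set).
  P3: blocked at collider A (neither it nor any descendant is in the conditioning set).
  P4: blocked at collider A (neither it nor any descendant is in the conditioning set).
  P5: blocked at collider A (neither it nor any descendant is in the conditioning set).
  P6: blocked at fork node Q ∈ conditioning set.
  P7: blocked at fork node Q ∈ conditioning set.
  P8: blocked at fork node Q ∈ conditioning set.
{J, Q} contains no descendant of U and blocks every backdoor path.
Every element of {J, Q} is needed (dropping J leaves P1 open; dropping Q leaves P6 open), so no proper subset is valid.
Among all size-2 subsets of the eligible variables, only {J, Q} blocks every backdoor path, so it is the unique smallest valid adjustment set.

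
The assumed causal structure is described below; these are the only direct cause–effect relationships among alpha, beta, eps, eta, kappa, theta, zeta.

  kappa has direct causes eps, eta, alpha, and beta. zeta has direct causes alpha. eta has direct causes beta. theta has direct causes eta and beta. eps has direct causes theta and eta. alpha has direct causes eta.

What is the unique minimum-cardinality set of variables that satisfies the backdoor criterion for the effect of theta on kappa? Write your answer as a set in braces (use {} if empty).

Variables eligible for adjustment (non-descendants of theta, excluding theta and kappa): {alpha, beta, eta, zeta}.
Backdoor paths from theta to kappa:
  P1: theta <- beta -> eta -> alpha -> kappa
  P2: theta <- beta -> eta -> eps -> kappa
  P3: theta <- beta -> eta -> kappa
  P4: theta <- beta -> kappa
  P5: theta <- eta <- beta -> kappa
  P6: theta <- eta -> alpha -> kappa
  P7: theta <- eta -> eps -> kappa
  P8: theta <- eta -> kappa
The empty set is not sufficient: P1 (theta <- beta -> eta -> alpha -> kappa) has no collider blocking it and no conditioned non-collider, so it is open.
Try {beta, eta}:
  P1: blocked at fork node beta ∈ conditioning set.
  P2: blocked at fork node beta ∈ conditioning set.
  P3: blocked at fork node beta ∈ conditioning set.
  P4: blocked at fork node beta ∈ conditioning set.
  P5: blocked at chain node eta ∈ conditioning set.
  P6: blocked at fork node eta ∈ conditioning set.
  P7: blocked at fork node eta ∈ conditioning set.
  P8: blocked at fork node eta ∈ conditioning set.
{beta, eta} contains no descendant of theta and blocks every backdoor path.
Every element of {beta, eta} is needed (dropping beta leaves P4 open; dropping eta leaves P6 open), so no proper subset is valid.
Among all size-2 subsets of the eligible variables, only {beta, eta} blocks every backdoor path, so it is the unique smallest valid adjustment set.

{beta, eta}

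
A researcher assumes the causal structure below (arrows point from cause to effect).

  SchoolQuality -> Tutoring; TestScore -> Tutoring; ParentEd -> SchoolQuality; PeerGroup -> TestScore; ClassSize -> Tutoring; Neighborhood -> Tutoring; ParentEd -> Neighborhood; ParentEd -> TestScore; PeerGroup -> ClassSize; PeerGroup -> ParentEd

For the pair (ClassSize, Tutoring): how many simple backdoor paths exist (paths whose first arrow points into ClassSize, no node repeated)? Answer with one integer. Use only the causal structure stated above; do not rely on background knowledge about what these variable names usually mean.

A backdoor path from ClassSize to Tutoring is any simple undirected path whose first edge points into ClassSize (i.e. leaves ClassSize via a parent).
Parents of ClassSize: {PeerGroup}.
Enumerating:
  P1: ClassSize <- PeerGroup -> ParentEd -> TestScore -> Tutoring
  P2: ClassSize <- PeerGroup -> ParentEd -> SchoolQuality -> Tutoring
  P3: ClassSize <- PeerGroup -> ParentEd -> Neighborhood -> Tutoring
  P4: ClassSize <- PeerGroup -> TestScore <- ParentEd -> SchoolQuality -> Tutoring
  P5: ClassSize <- PeerGroup -> TestScore <- ParentEd -> Neighborhood -> Tutoring
  P6: ClassSize <- PeerGroup -> TestScore -> Tutoring
That exhausts the simple backdoor paths. Count: 6.

6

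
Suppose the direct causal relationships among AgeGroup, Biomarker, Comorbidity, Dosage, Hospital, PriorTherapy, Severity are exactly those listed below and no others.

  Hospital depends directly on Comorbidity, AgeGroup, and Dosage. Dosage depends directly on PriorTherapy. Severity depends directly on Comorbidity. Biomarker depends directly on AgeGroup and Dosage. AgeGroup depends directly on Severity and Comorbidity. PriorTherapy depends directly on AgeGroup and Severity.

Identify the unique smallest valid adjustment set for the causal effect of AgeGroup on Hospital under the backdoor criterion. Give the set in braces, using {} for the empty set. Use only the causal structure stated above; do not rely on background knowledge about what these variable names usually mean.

{Comorbidity, Severity}

Variables eligible for adjustment (non-descendants of AgeGroup, excluding AgeGroup and Hospital): {Comorbidity, Severity}.
Backdoor paths from AgeGroup to Hospital:
  P1: AgeGroup <- Comorbidity -> Severity -> PriorTherapy -> Dosage -> Hospital
  P2: AgeGroup <- Comorbidity -> Hospital
  P3: AgeGroup <- Severity <- Comorbidity -> Hospital
  P4: AgeGroup <- Severity -> PriorTherapy -> Dosage -> Hospital
The empty set is not sufficient: P1 (AgeGroup <- Comorbidity -> Severity -> PriorTherapy -> Dosage -> Hospital) has no collider blocking it and no conditioned non-collider, so it is open.
Try {Comorbidity, Severity}:
  P1: blocked at fork node Comorbidity ∈ conditioning set.
  P2: blocked at fork node Comorbidity ∈ conditioning set.
  P3: blocked at chain node Severity ∈ conditioning set.
  P4: blocked at fork node Severity ∈ conditioning set.
{Comorbidity, Severity} contains no descendant of AgeGroup and blocks every backdoor path.
Every element of {Comorbidity, Severity} is needed (dropping Comorbidity leaves P2 open; dropping Severity leaves P4 open), so no proper subset is valid.
Among all size-2 subsets of the eligible variables, only {Comorbidity, Severity} blocks every backdoor path, so it is the unique smallest valid adjustment set.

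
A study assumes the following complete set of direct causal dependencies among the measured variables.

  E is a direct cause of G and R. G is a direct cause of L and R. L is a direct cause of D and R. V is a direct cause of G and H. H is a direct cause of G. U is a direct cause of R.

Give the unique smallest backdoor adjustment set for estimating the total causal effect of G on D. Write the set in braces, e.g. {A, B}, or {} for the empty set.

Variables eligible for adjustment (non-descendants of G, excluding G and D): {E, H, U, V}.
Backdoor paths from G to D:
  P1: G <- E -> R <- L -> D
Each backdoor path contains an unconditioned collider, so every path is already blocked with the empty conditioning set:
  P1: blocked at collider R (neither it nor any descendant is in the conditioning set).
The empty set is therefore the unique smallest valid set.

{}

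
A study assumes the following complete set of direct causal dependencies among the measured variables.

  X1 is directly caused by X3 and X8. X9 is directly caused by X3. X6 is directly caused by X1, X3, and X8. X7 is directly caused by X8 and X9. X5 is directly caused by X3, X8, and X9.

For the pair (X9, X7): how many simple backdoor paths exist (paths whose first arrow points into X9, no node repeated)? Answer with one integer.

A backdoor path from X9 to X7 is any simple undirected path whose first edge points into X9 (i.e. leaves X9 via a parent).
Parents of X9: {X3}.
Enumerating:
  P1: X9 <- X3 -> X5 <- X8 -> X7
  P2: X9 <- X3 -> X1 <- X8 -> X7
  P3: X9 <- X3 -> X1 -> X6 <- X8 -> X7
  P4: X9 <- X3 -> X6 <- X8 -> X7
  P5: X9 <- X3 -> X6 <- X1 <- X8 -> X7
That exhausts the simple backdoor paths. Count: 5.

5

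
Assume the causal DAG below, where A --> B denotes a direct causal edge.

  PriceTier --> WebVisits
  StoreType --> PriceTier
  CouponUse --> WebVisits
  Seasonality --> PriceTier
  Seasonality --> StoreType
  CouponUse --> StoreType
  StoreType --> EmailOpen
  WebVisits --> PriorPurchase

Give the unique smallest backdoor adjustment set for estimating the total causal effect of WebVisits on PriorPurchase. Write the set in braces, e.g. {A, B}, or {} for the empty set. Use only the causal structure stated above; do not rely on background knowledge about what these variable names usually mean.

Variables eligible for adjustment (non-descendants of WebVisits, excluding WebVisits and PriorPurchase): {CouponUse, EmailOpen, PriceTier, Seasonality, StoreType}.
Backdoor paths from WebVisits to PriorPurchase:
  (none)
With no backdoor paths the empty set already satisfies the criterion, and it is trivially minimal.

{}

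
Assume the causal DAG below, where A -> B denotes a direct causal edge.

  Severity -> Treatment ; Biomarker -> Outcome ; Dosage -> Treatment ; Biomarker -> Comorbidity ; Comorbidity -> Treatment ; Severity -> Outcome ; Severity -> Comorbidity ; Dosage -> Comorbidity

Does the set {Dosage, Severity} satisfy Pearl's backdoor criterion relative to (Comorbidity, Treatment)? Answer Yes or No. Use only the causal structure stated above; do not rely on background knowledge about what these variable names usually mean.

Yes

Backdoor paths from Comorbidity to Treatment (paths whose first edge points into Comorbidity):
  P1: Comorbidity <- Severity -> Treatment
  P2: Comorbidity <- Biomarker -> Outcome <- Severity -> Treatment
  P3: Comorbidity <- Dosage -> Treatment
Condition 1 (no descendant of Comorbidity in the set): holds — descendants of Comorbidity are {Treatment}; none are in {Dosage, Severity}.
Condition 2 (every backdoor path blocked by {Dosage, Severity}):
  P1: blocked at fork node Severity ∈ conditioning set.
  P2: blocked at collider Outcome (neither it nor any descendant is in the conditioning set).
  P3: blocked at fork node Dosage ∈ conditioning set.
{Dosage, Severity} satisfies the backdoor criterion.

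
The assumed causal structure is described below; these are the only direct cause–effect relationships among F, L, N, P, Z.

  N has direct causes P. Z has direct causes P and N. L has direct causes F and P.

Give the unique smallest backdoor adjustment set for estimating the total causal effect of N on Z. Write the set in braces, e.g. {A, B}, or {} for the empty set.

Variables eligible for adjustment (non-descendants of N, excluding N and Z): {F, L, P}.
Backdoor paths from N to Z:
  P1: N <- P -> Z
The empty set is not sufficient: P1 (N <- P -> Z) has no collider blocking it and no conditioned non-collider, so it is open.
Try {P}:
  P1: blocked at fork node P ∈ conditioning set.
{P} contains no descendant of N and blocks every backdoor path.
No other singleton works — e.g. {F} leaves P1 open — so {P} is the unique smallest valid adjustment set.

{P}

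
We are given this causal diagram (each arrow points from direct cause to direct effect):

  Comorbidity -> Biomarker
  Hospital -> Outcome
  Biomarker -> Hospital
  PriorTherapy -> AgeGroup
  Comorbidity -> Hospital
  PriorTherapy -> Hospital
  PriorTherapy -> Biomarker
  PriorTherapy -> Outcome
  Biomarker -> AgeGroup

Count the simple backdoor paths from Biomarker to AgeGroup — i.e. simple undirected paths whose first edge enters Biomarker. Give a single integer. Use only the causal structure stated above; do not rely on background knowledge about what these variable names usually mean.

A backdoor path from Biomarker to AgeGroup is any simple undirected path whose first edge points into Biomarker (i.e. leaves Biomarker via a parent).
Parents of Biomarker: {Comorbidity, PriorTherapy}.
Enumerating:
  P1: Biomarker <- PriorTherapy -> AgeGroup
  P2: Biomarker <- Comorbidity -> Hospital <- PriorTherapy -> AgeGroup
  P3: Biomarker <- Comorbidity -> Hospital -> Outcome <- PriorTherapy -> AgeGroup
That exhausts the simple backdoor paths. Count: 3.

3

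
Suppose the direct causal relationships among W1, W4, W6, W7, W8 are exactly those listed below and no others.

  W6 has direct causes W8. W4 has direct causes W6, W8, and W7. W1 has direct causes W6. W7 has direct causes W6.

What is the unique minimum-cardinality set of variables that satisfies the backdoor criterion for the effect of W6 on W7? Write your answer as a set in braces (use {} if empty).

Variables eligible for adjustment (non-descendants of W6, excluding W6 and W7): {W8}.
Backdoor paths from W6 to W7:
  P1: W6 <- W8 -> W4 <- W7
Each backdoor path contains an unconditioned collider, so every path is already blocked with the empty conditioning set:
  P1: blocked at collider W4 (neither it nor any descendant is in the conditioning set).
The empty set is therefore the unique smallest valid set.

{}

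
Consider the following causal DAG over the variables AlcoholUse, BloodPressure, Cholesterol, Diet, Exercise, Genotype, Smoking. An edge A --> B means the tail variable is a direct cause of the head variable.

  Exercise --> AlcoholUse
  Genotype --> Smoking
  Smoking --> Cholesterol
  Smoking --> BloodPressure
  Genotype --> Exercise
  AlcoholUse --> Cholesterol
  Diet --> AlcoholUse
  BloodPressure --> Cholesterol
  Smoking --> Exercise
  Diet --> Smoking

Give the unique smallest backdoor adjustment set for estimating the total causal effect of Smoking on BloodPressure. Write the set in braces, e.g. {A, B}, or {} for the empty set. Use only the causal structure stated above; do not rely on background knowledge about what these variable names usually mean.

Variables eligible for adjustment (non-descendants of Smoking, excluding Smoking and BloodPressure): {Diet, Genotype}.
Backdoor paths from Smoking to BloodPressure:
  P1: Smoking <- Genotype -> Exercise -> AlcoholUse -> Cholesterol <- BloodPressure
  P2: Smoking <- Diet -> AlcoholUse -> Cholesterol <- BloodPressure
Each backdoor path contains an unconditioned collider, so every path is already blocked with the empty conditioning set:
  P1: blocked at collider Cholesterol (neither it nor any descendant is in the conditioning set).
  P2: blocked at collider Cholesterol (neither it nor any descendant is in the conditioning set).
The empty set is therefore the unique smallest valid set.

{}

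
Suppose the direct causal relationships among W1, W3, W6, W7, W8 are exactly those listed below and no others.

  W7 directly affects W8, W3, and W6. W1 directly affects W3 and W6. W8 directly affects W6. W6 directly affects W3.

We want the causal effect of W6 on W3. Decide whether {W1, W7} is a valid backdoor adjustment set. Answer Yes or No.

Yes

Backdoor paths from W6 to W3 (paths whose first edge points into W6):
  P1: W6 <- W7 -> W3
  P2: W6 <- W1 -> W3
  P3: W6 <- W8 <- W7 -> W3
Condition 1 (no descendant of W6 in the set): holds — descendants of W6 are {W3}; none are in {W1, W7}.
Condition 2 (every backdoor path blocked by {W1, W7}):
  P1: blocked at fork node W7 ∈ conditioning set.
  P2: blocked at fork node W1 ∈ conditioning set.
  P3: blocked at fork node W7 ∈ conditioning set.
{W1, W7} satisfies the backdoor criterion.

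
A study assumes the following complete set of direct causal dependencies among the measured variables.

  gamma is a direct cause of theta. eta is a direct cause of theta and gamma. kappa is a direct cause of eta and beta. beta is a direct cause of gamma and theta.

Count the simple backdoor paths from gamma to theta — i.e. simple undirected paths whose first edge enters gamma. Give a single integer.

A backdoor path from gamma to theta is any simple undirected path whose first edge points into gamma (i.e. leaves gamma via a parent).
Parents of gamma: {beta, eta}.
Enumerating:
  P1: gamma <- beta <- kappa -> eta -> theta
  P2: gamma <- beta -> theta
  P3: gamma <- eta <- kappa -> beta -> theta
  P4: gamma <- eta -> theta
That exhausts the simple backdoor paths. Count: 4.

4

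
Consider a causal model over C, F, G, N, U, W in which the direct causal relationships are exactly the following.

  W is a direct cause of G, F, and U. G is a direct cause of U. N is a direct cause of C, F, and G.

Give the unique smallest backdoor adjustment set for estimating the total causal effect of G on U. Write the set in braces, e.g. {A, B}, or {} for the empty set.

{W}

Variables eligible for adjustment (non-descendants of G, excluding G and U): {C, F, N, W}.
Backdoor paths from G to U:
  P1: G <- N -> F <- W -> U
  P2: G <- W -> U
The empty set is not sufficient: P2 (G <- W -> U) has no collider blocking it and no conditioned non-collider, so it is open.
Try {W}:
  P1: blocked at collider F (neither it nor any descendant is in the conditioning set).
  P2: blocked at fork node W ∈ conditioning set.
{W} contains no descendant of G and blocks every backdoor path.
No other singleton works — e.g. {N} leaves P2 open — so {W} is the unique smallest valid adjustment set.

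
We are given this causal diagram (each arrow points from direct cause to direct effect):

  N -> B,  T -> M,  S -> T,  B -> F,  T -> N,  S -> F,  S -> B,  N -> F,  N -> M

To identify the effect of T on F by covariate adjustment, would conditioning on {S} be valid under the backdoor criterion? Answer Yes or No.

Backdoor paths from T to F (paths whose first edge points into T):
  P1: T <- S -> B <- N -> F
  P2: T <- S -> B -> F
  P3: T <- S -> F
Condition 1 (no descendant of T in the set): holds — descendants of T are {B, F, M, N}; none are in {S}.
Condition 2 (every backdoor path blocked by {S}):
  P1: blocked at fork node S ∈ conditioning set.
  P2: blocked at fork node S ∈ conditioning set.
  P3: blocked at fork node S ∈ conditioning set.
{S} satisfies the backdoor criterion.

Yes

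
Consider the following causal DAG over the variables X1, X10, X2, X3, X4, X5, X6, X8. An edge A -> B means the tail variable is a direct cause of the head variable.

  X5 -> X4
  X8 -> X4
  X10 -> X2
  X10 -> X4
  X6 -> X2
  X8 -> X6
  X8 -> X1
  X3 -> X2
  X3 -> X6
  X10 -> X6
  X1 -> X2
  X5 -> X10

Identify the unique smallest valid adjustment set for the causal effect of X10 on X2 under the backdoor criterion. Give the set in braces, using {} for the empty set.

Variables eligible for adjustment (non-descendants of X10, excluding X10 and X2): {X1, X3, X5, X8}.
Backdoor paths from X10 to X2:
  P1: X10 <- X5 -> X4 <- X8 -> X1 -> X2
  P2: X10 <- X5 -> X4 <- X8 -> X6 <- X3 -> X2
  P3: X10 <- X5 -> X4 <- X8 -> X6 -> X2
Each backdoor path contains an unconditioned collider, so every path is already blocked with the empty conditioning set:
  P1: blocked at collider X4 (neither it nor any descendant is in the conditioning set).
  P2: blocked at collider X4 (neither it nor any descendant is in the conditioning set).
  P3: blocked at collider X4 (neither it nor any descendant is in the conditioning set).
The empty set is therefore the unique smallest valid set.

{}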